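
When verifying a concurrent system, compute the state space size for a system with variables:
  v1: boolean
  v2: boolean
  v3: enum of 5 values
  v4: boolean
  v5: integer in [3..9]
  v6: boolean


State space = product of domain sizes of all variables.
Domain sizes:
  v1 (boolean): 2
  v2 (boolean): 2
  v3 (enum of 5 values): 5
  v4 (boolean): 2
  v5 (integer in [3..9]): 7
  v6 (boolean): 2
Product = 2 * 2 * 5 * 2 * 7 * 2 = 560

560


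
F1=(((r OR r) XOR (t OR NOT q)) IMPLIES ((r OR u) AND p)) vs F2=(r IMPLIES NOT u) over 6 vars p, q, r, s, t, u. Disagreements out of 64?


F1 = (((r OR r) XOR (t OR NOT q)) IMPLIES ((r OR u) AND p))
F2 = (r IMPLIES NOT u)
Evaluate both on each of 64 rows (bits = p,q,r,s,t,u):
  row 0 [000000]: F1=0 F2=1 (differ) -> 1
  row 1 [000001]: F1=0 F2=1 (differ) -> 1
  row 2 [000010]: F1=0 F2=1 (differ) -> 1
  row 3 [000011]: F1=0 F2=1 (differ) -> 1
  row 4 [000100]: F1=0 F2=1 (differ) -> 1
  (every remaining row is evaluated the same way; all 64 results are listed next)
Full result column, 8 rows per line (p,q,r fixed per line; s,t,u runs 000..111 left to right):
  rows 0-7 [p,q,r=000]: 11111111  (ones: 8)
  rows 8-15 [p,q,r=001]: 01010101  (ones: 4)
  rows 16-23 [p,q,r=010]: 00110011  (ones: 4)
  rows 24-31 [p,q,r=011]: 10011001  (ones: 4)
  rows 32-39 [p,q,r=100]: 10101010  (ones: 4)
  rows 40-47 [p,q,r=101]: 01010101  (ones: 4)
  rows 48-55 [p,q,r=110]: 00100010  (ones: 2)
  rows 56-63 [p,q,r=111]: 01010101  (ones: 4)
Disagreements = 8+4+4+4+4+4+2+4 = 34

34


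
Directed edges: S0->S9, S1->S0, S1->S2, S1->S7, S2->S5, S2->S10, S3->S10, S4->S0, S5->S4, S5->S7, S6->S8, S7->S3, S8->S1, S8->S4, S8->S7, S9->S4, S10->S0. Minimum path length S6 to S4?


BFS layer-by-layer from S6:
  dist 0: {S6}
  dist 1: {S8}
  dist 2: {S1, S4, S7}
  -> S4 reached at distance 2
Shortest path length = 2

2


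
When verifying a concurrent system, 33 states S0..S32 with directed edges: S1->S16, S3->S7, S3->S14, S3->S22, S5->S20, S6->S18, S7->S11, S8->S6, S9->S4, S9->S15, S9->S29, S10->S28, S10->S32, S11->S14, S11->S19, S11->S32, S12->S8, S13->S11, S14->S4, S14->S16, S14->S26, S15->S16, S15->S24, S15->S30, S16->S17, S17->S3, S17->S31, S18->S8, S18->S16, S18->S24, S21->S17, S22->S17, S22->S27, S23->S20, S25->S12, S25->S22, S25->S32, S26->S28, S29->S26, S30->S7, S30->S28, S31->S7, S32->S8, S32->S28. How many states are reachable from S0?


BFS from S0:
  layer 0: {S0}
Reachable set: {S0}
Count = 1

1


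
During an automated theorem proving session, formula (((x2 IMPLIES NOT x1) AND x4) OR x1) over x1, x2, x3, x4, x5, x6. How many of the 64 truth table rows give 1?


Formula: (((x2 IMPLIES NOT x1) AND x4) OR x1) over 6 vars (64 rows)
Evaluate each row (x1, x2, x3, x4, x5, x6 as bits, MSB first):
  row 0 [000000]: (((0 IMPLIES NOT 0) AND 0) OR 0) -> 0
  row 1 [000001]: (((0 IMPLIES NOT 0) AND 0) OR 0) -> 0
  row 2 [000010]: (((0 IMPLIES NOT 0) AND 0) OR 0) -> 0
  row 3 [000011]: (((0 IMPLIES NOT 0) AND 0) OR 0) -> 0
  row 4 [000100]: (((0 IMPLIES NOT 0) AND 1) OR 0) -> 1
  (every remaining row is evaluated the same way; all 64 results are listed next)
Full result column, 8 rows per line (x1,x2,x3 fixed per line; x4,x5,x6 runs 000..111 left to right):
  rows 0-7 [x1,x2,x3=000]: 00001111  (ones: 4)
  rows 8-15 [x1,x2,x3=001]: 00001111  (ones: 4)
  rows 16-23 [x1,x2,x3=010]: 00001111  (ones: 4)
  rows 24-31 [x1,x2,x3=011]: 00001111  (ones: 4)
  rows 32-39 [x1,x2,x3=100]: 11111111  (ones: 8)
  rows 40-47 [x1,x2,x3=101]: 11111111  (ones: 8)
  rows 48-55 [x1,x2,x3=110]: 11111111  (ones: 8)
  rows 56-63 [x1,x2,x3=111]: 11111111  (ones: 8)
Count of 1-rows = 4+4+4+4+8+8+8+8 = 48

48


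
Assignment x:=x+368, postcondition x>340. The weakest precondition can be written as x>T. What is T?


Formula: wp(x:=E, P) = P[E/x] (substitute E for x in postcondition)
Step 1: Postcondition: x>340
Step 2: Substitute x+368 for x: x+368>340
Step 3: Solve for x: x > 340-368 = -28

-28


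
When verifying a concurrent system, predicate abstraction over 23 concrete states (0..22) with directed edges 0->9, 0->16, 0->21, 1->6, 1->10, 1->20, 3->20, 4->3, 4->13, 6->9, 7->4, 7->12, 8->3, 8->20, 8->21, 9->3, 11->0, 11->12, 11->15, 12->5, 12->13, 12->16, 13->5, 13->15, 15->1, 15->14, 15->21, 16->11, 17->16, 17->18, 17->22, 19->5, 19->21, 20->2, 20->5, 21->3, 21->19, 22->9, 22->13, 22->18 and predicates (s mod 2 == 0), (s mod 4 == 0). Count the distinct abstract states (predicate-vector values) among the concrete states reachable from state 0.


BFS from 0:
Concrete reachable: {0, 1, 2, 3, 5, 6, 9, 10, 11, 12, 13, 14, 15, 16, 19, 20, 21}
Abstract via predicates (s mod 2 == 0), (s mod 4 == 0):
  (0,0) <- {1, 3, 5, 9, 11, 13, 15, 19, 21}
  (1,0) <- {2, 6, 10, 14}
  (1,1) <- {0, 12, 16, 20}
Distinct abstract states = 3

3


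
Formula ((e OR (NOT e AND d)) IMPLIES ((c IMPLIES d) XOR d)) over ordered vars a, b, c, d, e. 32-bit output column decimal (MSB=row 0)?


Formula: ((e OR (NOT e AND d)) IMPLIES ((c IMPLIES d) XOR d)) over a, b, c, d, e (32 rows)
Evaluate each row (bits = a,b,c,d,e, MSB first):
  row 0 [00000]: ((0 OR (NOT 0 AND 0)) IMPLIES ((0 IMPLIES 0) XOR 0)) -> 1
  row 1 [00001]: ((1 OR (NOT 1 AND 0)) IMPLIES ((0 IMPLIES 0) XOR 0)) -> 1
  row 2 [00010]: ((0 OR (NOT 0 AND 1)) IMPLIES ((0 IMPLIES 1) XOR 1)) -> 0
  row 3 [00011]: ((1 OR (NOT 1 AND 1)) IMPLIES ((0 IMPLIES 1) XOR 1)) -> 0
  row 4 [00100]: ((0 OR (NOT 0 AND 0)) IMPLIES ((1 IMPLIES 0) XOR 0)) -> 1
  row 5 [00101]: ((1 OR (NOT 1 AND 0)) IMPLIES ((1 IMPLIES 0) XOR 0)) -> 0
  row 6 [00110]: ((0 OR (NOT 0 AND 1)) IMPLIES ((1 IMPLIES 1) XOR 1)) -> 0
  row 7 [00111]: ((1 OR (NOT 1 AND 1)) IMPLIES ((1 IMPLIES 1) XOR 1)) -> 0
  row 8 [01000]: ((0 OR (NOT 0 AND 0)) IMPLIES ((0 IMPLIES 0) XOR 0)) -> 1
  row 9 [01001]: ((1 OR (NOT 1 AND 0)) IMPLIES ((0 IMPLIES 0) XOR 0)) -> 1
  row 10 [01010]: ((0 OR (NOT 0 AND 1)) IMPLIES ((0 IMPLIES 1) XOR 1)) -> 0
  row 11 [01011]: ((1 OR (NOT 1 AND 1)) IMPLIES ((0 IMPLIES 1) XOR 1)) -> 0
  row 12 [01100]: ((0 OR (NOT 0 AND 0)) IMPLIES ((1 IMPLIES 0) XOR 0)) -> 1
  row 13 [01101]: ((1 OR (NOT 1 AND 0)) IMPLIES ((1 IMPLIES 0) XOR 0)) -> 0
  row 14 [01110]: ((0 OR (NOT 0 AND 1)) IMPLIES ((1 IMPLIES 1) XOR 1)) -> 0
  row 15 [01111]: ((1 OR (NOT 1 AND 1)) IMPLIES ((1 IMPLIES 1) XOR 1)) -> 0
  row 16 [10000]: ((0 OR (NOT 0 AND 0)) IMPLIES ((0 IMPLIES 0) XOR 0)) -> 1
  row 17 [10001]: ((1 OR (NOT 1 AND 0)) IMPLIES ((0 IMPLIES 0) XOR 0)) -> 1
  row 18 [10010]: ((0 OR (NOT 0 AND 1)) IMPLIES ((0 IMPLIES 1) XOR 1)) -> 0
  row 19 [10011]: ((1 OR (NOT 1 AND 1)) IMPLIES ((0 IMPLIES 1) XOR 1)) -> 0
  row 20 [10100]: ((0 OR (NOT 0 AND 0)) IMPLIES ((1 IMPLIES 0) XOR 0)) -> 1
  row 21 [10101]: ((1 OR (NOT 1 AND 0)) IMPLIES ((1 IMPLIES 0) XOR 0)) -> 0
  row 22 [10110]: ((0 OR (NOT 0 AND 1)) IMPLIES ((1 IMPLIES 1) XOR 1)) -> 0
  row 23 [10111]: ((1 OR (NOT 1 AND 1)) IMPLIES ((1 IMPLIES 1) XOR 1)) -> 0
  row 24 [11000]: ((0 OR (NOT 0 AND 0)) IMPLIES ((0 IMPLIES 0) XOR 0)) -> 1
  row 25 [11001]: ((1 OR (NOT 1 AND 0)) IMPLIES ((0 IMPLIES 0) XOR 0)) -> 1
  row 26 [11010]: ((0 OR (NOT 0 AND 1)) IMPLIES ((0 IMPLIES 1) XOR 1)) -> 0
  row 27 [11011]: ((1 OR (NOT 1 AND 1)) IMPLIES ((0 IMPLIES 1) XOR 1)) -> 0
  row 28 [11100]: ((0 OR (NOT 0 AND 0)) IMPLIES ((1 IMPLIES 0) XOR 0)) -> 1
  row 29 [11101]: ((1 OR (NOT 1 AND 0)) IMPLIES ((1 IMPLIES 0) XOR 0)) -> 0
  row 30 [11110]: ((0 OR (NOT 0 AND 1)) IMPLIES ((1 IMPLIES 1) XOR 1)) -> 0
  row 31 [11111]: ((1 OR (NOT 1 AND 1)) IMPLIES ((1 IMPLIES 1) XOR 1)) -> 0
Full result column, 4 rows per line (a,b,c fixed per line; d,e runs 00..11 left to right):
  rows 0-3 [a,b,c=000]: 1100  = hex C
  rows 4-7 [a,b,c=001]: 1000  = hex 8
  rows 8-11 [a,b,c=010]: 1100  = hex C
  rows 12-15 [a,b,c=011]: 1000  = hex 8
  rows 16-19 [a,b,c=100]: 1100  = hex C
  rows 20-23 [a,b,c=101]: 1000  = hex 8
  rows 24-27 [a,b,c=110]: 1100  = hex C
  rows 28-31 [a,b,c=111]: 1000  = hex 8
Output column (row 0 .. row 31) = 11001000110010001100100011001000
Output column grouped in 4s = 1100 1000 1100 1000 1100 1000 1100 1000 = 0xC8C8C8C8
Convert to decimal digit by digit (value = value*16 + digit):
  C -> 12
  12*16 + 8 = 200
  200*16 + 12 (C) = 3212
  3212*16 + 8 = 51400
  51400*16 + 12 (C) = 822412
  822412*16 + 8 = 13158600
  13158600*16 + 12 (C) = 210537612
  210537612*16 + 8 = 3368601800
Decimal = 3368601800

3368601800


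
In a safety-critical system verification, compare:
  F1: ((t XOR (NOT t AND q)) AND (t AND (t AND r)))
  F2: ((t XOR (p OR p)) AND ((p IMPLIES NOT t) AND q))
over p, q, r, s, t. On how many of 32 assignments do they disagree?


F1 = ((t XOR (NOT t AND q)) AND (t AND (t AND r)))
F2 = ((t XOR (p OR p)) AND ((p IMPLIES NOT t) AND q))
Evaluate both on each of 32 rows (bits = p,q,r,s,t):
  row 0 [00000]: F1=0 F2=0 -> 0
  row 1 [00001]: F1=0 F2=0 -> 0
  row 2 [00010]: F1=0 F2=0 -> 0
  row 3 [00011]: F1=0 F2=0 -> 0
  row 4 [00100]: F1=0 F2=0 -> 0
  row 5 [00101]: F1=1 F2=0 (differ) -> 1
  row 6 [00110]: F1=0 F2=0 -> 0
  row 7 [00111]: F1=1 F2=0 (differ) -> 1
  row 8 [01000]: F1=0 F2=0 -> 0
  row 9 [01001]: F1=0 F2=1 (differ) -> 1
  row 10 [01010]: F1=0 F2=0 -> 0
  row 11 [01011]: F1=0 F2=1 (differ) -> 1
  row 12 [01100]: F1=0 F2=0 -> 0
  row 13 [01101]: F1=1 F2=1 -> 0
  row 14 [01110]: F1=0 F2=0 -> 0
  row 15 [01111]: F1=1 F2=1 -> 0
  row 16 [10000]: F1=0 F2=0 -> 0
  row 17 [10001]: F1=0 F2=0 -> 0
  row 18 [10010]: F1=0 F2=0 -> 0
  row 19 [10011]: F1=0 F2=0 -> 0
  row 20 [10100]: F1=0 F2=0 -> 0
  row 21 [10101]: F1=1 F2=0 (differ) -> 1
  row 22 [10110]: F1=0 F2=0 -> 0
  row 23 [10111]: F1=1 F2=0 (differ) -> 1
  row 24 [11000]: F1=0 F2=1 (differ) -> 1
  row 25 [11001]: F1=0 F2=0 -> 0
  row 26 [11010]: F1=0 F2=1 (differ) -> 1
  row 27 [11011]: F1=0 F2=0 -> 0
  row 28 [11100]: F1=0 F2=1 (differ) -> 1
  row 29 [11101]: F1=1 F2=0 (differ) -> 1
  row 30 [11110]: F1=0 F2=1 (differ) -> 1
  row 31 [11111]: F1=1 F2=0 (differ) -> 1
Full result column, 8 rows per line (p,q fixed per line; r,s,t runs 000..111 left to right):
  rows 0-7 [p,q=00]: 00000101  (ones: 2)
  rows 8-15 [p,q=01]: 01010000  (ones: 2)
  rows 16-23 [p,q=10]: 00000101  (ones: 2)
  rows 24-31 [p,q=11]: 10101111  (ones: 6)
Disagreements = 2+2+2+6 = 12

12


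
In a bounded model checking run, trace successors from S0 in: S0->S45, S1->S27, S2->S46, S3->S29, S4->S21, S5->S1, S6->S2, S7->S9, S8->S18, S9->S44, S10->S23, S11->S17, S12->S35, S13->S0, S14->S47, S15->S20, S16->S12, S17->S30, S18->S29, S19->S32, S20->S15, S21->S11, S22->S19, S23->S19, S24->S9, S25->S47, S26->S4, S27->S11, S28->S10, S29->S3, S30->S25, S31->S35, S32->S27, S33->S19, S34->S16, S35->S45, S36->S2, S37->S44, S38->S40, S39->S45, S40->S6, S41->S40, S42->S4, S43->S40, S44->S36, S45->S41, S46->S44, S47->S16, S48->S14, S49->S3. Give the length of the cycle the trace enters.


Trace from S0 until a state repeats:
  S0 -> S45 -> S41 -> S40 -> S6 -> S2 -> S46 -> S44 -> S36 -> S2
S2 first seen at step 5, revisited at step 9.
Cycle length = 9 - 5 = 4

4


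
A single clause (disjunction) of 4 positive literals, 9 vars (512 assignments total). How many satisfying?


Step 1: Total=2^9=512
Step 2: Unsat when all 4 false: 2^5=32
Step 3: Sat=512-32=480

480


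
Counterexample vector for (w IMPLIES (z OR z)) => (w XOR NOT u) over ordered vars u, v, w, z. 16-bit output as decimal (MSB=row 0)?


F1 = (w IMPLIES (z OR z))
F2 = (w XOR NOT u)
Counterexample to F1=>F2 is where F1=1 and F2=0.
Evaluate each row (bits = u,v,w,z, MSB first):
  row 0 [0000]: F1=1 F2=1 -> F1&~F2 -> 0
  row 1 [0001]: F1=1 F2=1 -> F1&~F2 -> 0
  row 2 [0010]: F1=0 F2=0 -> F1&~F2 -> 0
  row 3 [0011]: F1=1 F2=0 -> F1&~F2 -> 1
  row 4 [0100]: F1=1 F2=1 -> F1&~F2 -> 0
  row 5 [0101]: F1=1 F2=1 -> F1&~F2 -> 0
  row 6 [0110]: F1=0 F2=0 -> F1&~F2 -> 0
  row 7 [0111]: F1=1 F2=0 -> F1&~F2 -> 1
  row 8 [1000]: F1=1 F2=0 -> F1&~F2 -> 1
  row 9 [1001]: F1=1 F2=0 -> F1&~F2 -> 1
  row 10 [1010]: F1=0 F2=1 -> F1&~F2 -> 0
  row 11 [1011]: F1=1 F2=1 -> F1&~F2 -> 0
  row 12 [1100]: F1=1 F2=0 -> F1&~F2 -> 1
  row 13 [1101]: F1=1 F2=0 -> F1&~F2 -> 1
  row 14 [1110]: F1=0 F2=1 -> F1&~F2 -> 0
  row 15 [1111]: F1=1 F2=1 -> F1&~F2 -> 0
Full result column, 4 rows per line (u,v fixed per line; w,z runs 00..11 left to right):
  rows 0-3 [u,v=00]: 0001  = hex 1
  rows 4-7 [u,v=01]: 0001  = hex 1
  rows 8-11 [u,v=10]: 1100  = hex C
  rows 12-15 [u,v=11]: 1100  = hex C
Counterexample vector (row 0 .. row 15) = 0001000111001100
Output column grouped in 4s = 0001 0001 1100 1100 = 0x11CC
Convert to decimal digit by digit (value = value*16 + digit):
  1 -> 1
  1*16 + 1 = 17
  17*16 + 12 (C) = 284
  284*16 + 12 (C) = 4556
Decimal = 4556

4556


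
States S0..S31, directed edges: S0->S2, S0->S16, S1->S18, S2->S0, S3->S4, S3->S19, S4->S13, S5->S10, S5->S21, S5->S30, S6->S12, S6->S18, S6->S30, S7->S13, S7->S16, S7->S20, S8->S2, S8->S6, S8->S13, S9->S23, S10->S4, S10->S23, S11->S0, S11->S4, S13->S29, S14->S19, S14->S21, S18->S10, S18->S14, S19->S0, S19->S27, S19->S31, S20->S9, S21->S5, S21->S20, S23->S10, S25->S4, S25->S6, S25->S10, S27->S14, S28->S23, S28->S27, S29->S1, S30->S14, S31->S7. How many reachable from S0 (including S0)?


BFS from S0:
  layer 0: {S0}
  layer 1: {S2, S16}
Reachable set: {S0, S2, S16}
Count = 3

3


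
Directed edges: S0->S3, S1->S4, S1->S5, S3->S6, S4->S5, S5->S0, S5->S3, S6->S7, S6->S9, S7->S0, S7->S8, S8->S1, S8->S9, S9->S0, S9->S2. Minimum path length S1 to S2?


BFS layer-by-layer from S1:
  dist 0: {S1}
  dist 1: {S4, S5}
  dist 2: {S0, S3}
  dist 3: {S6}
  dist 4: {S7, S9}
  dist 5: {S2, S8}
  -> S2 reached at distance 5
Shortest path length = 5

5


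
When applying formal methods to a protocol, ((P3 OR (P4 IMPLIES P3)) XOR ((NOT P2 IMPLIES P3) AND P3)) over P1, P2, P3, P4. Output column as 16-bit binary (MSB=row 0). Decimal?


Formula: ((P3 OR (P4 IMPLIES P3)) XOR ((NOT P2 IMPLIES P3) AND P3)) over P1, P2, P3, P4 (16 rows)
Evaluate each row (bits = P1,P2,P3,P4, MSB first):
  row 0 [0000]: ((0 OR (0 IMPLIES 0)) XOR ((NOT 0 IMPLIES 0) AND 0)) -> 1
  row 1 [0001]: ((0 OR (1 IMPLIES 0)) XOR ((NOT 0 IMPLIES 0) AND 0)) -> 0
  row 2 [0010]: ((1 OR (0 IMPLIES 1)) XOR ((NOT 0 IMPLIES 1) AND 1)) -> 0
  row 3 [0011]: ((1 OR (1 IMPLIES 1)) XOR ((NOT 0 IMPLIES 1) AND 1)) -> 0
  row 4 [0100]: ((0 OR (0 IMPLIES 0)) XOR ((NOT 1 IMPLIES 0) AND 0)) -> 1
  row 5 [0101]: ((0 OR (1 IMPLIES 0)) XOR ((NOT 1 IMPLIES 0) AND 0)) -> 0
  row 6 [0110]: ((1 OR (0 IMPLIES 1)) XOR ((NOT 1 IMPLIES 1) AND 1)) -> 0
  row 7 [0111]: ((1 OR (1 IMPLIES 1)) XOR ((NOT 1 IMPLIES 1) AND 1)) -> 0
  row 8 [1000]: ((0 OR (0 IMPLIES 0)) XOR ((NOT 0 IMPLIES 0) AND 0)) -> 1
  row 9 [1001]: ((0 OR (1 IMPLIES 0)) XOR ((NOT 0 IMPLIES 0) AND 0)) -> 0
  row 10 [1010]: ((1 OR (0 IMPLIES 1)) XOR ((NOT 0 IMPLIES 1) AND 1)) -> 0
  row 11 [1011]: ((1 OR (1 IMPLIES 1)) XOR ((NOT 0 IMPLIES 1) AND 1)) -> 0
  row 12 [1100]: ((0 OR (0 IMPLIES 0)) XOR ((NOT 1 IMPLIES 0) AND 0)) -> 1
  row 13 [1101]: ((0 OR (1 IMPLIES 0)) XOR ((NOT 1 IMPLIES 0) AND 0)) -> 0
  row 14 [1110]: ((1 OR (0 IMPLIES 1)) XOR ((NOT 1 IMPLIES 1) AND 1)) -> 0
  row 15 [1111]: ((1 OR (1 IMPLIES 1)) XOR ((NOT 1 IMPLIES 1) AND 1)) -> 0
Full result column, 4 rows per line (P1,P2 fixed per line; P3,P4 runs 00..11 left to right):
  rows 0-3 [P1,P2=00]: 1000  = hex 8
  rows 4-7 [P1,P2=01]: 1000  = hex 8
  rows 8-11 [P1,P2=10]: 1000  = hex 8
  rows 12-15 [P1,P2=11]: 1000  = hex 8
Output column (row 0 .. row 15) = 1000100010001000
Output column grouped in 4s = 1000 1000 1000 1000 = 0x8888
Convert to decimal digit by digit (value = value*16 + digit):
  8 -> 8
  8*16 + 8 = 136
  136*16 + 8 = 2184
  2184*16 + 8 = 34952
Decimal = 34952

34952


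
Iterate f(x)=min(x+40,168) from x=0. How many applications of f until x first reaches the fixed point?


Step 1: x=0, cap=168, increment=40
Step 2: x grows by 40 each step until capped at 168; fixed point is x=168
Step 3: iterations = ceil(168/40) = 5

5


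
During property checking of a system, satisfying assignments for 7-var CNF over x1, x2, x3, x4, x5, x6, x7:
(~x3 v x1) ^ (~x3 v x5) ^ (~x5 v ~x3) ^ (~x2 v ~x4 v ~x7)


CNF with 4 clauses over 7 vars (128 assignments).
An assignment satisfies CNF iff every clause has >=1 true literal.
Check each row (bits = x1,x2,x3,x4,x5,x6,x7; clause T/F shown):
  row 0 [0000000]: clauses=TTTT -> 1
  row 1 [0000001]: clauses=TTTT -> 1
  row 2 [0000010]: clauses=TTTT -> 1
  row 3 [0000011]: clauses=TTTT -> 1
  row 4 [0000100]: clauses=TTTT -> 1
  (every remaining row is evaluated the same way; all 128 results are listed next)
Full result column, 8 rows per line (x1,x2,x3,x4 fixed per line; x5,x6,x7 runs 000..111 left to right):
  rows 0-7 [x1,x2,x3,x4=0000]: 11111111  (ones: 8)
  rows 8-15 [x1,x2,x3,x4=0001]: 11111111  (ones: 8)
  rows 16-23 [x1,x2,x3,x4=0010]: 00000000  (ones: 0)
  rows 24-31 [x1,x2,x3,x4=0011]: 00000000  (ones: 0)
  rows 32-39 [x1,x2,x3,x4=0100]: 11111111  (ones: 8)
  rows 40-47 [x1,x2,x3,x4=0101]: 10101010  (ones: 4)
  rows 48-55 [x1,x2,x3,x4=0110]: 00000000  (ones: 0)
  rows 56-63 [x1,x2,x3,x4=0111]: 00000000  (ones: 0)
  rows 64-71 [x1,x2,x3,x4=1000]: 11111111  (ones: 8)
  rows 72-79 [x1,x2,x3,x4=1001]: 11111111  (ones: 8)
  rows 80-87 [x1,x2,x3,x4=1010]: 00000000  (ones: 0)
  rows 88-95 [x1,x2,x3,x4=1011]: 00000000  (ones: 0)
  rows 96-103 [x1,x2,x3,x4=1100]: 11111111  (ones: 8)
  rows 104-111 [x1,x2,x3,x4=1101]: 10101010  (ones: 4)
  rows 112-119 [x1,x2,x3,x4=1110]: 00000000  (ones: 0)
  rows 120-127 [x1,x2,x3,x4=1111]: 00000000  (ones: 0)
Satisfying assignments = 8+8+0+0+8+4+0+0+8+8+0+0+8+4+0+0 = 56

56


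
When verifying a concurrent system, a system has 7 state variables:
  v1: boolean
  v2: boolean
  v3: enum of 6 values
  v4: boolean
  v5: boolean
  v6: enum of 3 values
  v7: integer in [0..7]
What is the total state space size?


State space = product of domain sizes of all variables.
Domain sizes:
  v1 (boolean): 2
  v2 (boolean): 2
  v3 (enum of 6 values): 6
  v4 (boolean): 2
  v5 (boolean): 2
  v6 (enum of 3 values): 3
  v7 (integer in [0..7]): 8
Product = 2 * 2 * 6 * 2 * 2 * 3 * 8 = 2304

2304


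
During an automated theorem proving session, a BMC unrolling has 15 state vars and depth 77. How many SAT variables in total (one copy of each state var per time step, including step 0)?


BMC unrolls to depth k, creating one copy of each state var for steps 0..k.
Step count = 77 + 1 = 78 (steps 0 through 77)
Vars per step = 15
Total = 15 * 78 = 1170

1170


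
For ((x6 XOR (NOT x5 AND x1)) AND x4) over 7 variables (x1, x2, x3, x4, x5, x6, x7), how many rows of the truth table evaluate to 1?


Formula: ((x6 XOR (NOT x5 AND x1)) AND x4) over 7 vars (128 rows)
Evaluate each row (x1, x2, x3, x4, x5, x6, x7 as bits, MSB first):
  row 0 [0000000]: ((0 XOR (NOT 0 AND 0)) AND 0) -> 0
  row 1 [0000001]: ((0 XOR (NOT 0 AND 0)) AND 0) -> 0
  row 2 [0000010]: ((1 XOR (NOT 0 AND 0)) AND 0) -> 0
  row 3 [0000011]: ((1 XOR (NOT 0 AND 0)) AND 0) -> 0
  row 4 [0000100]: ((0 XOR (NOT 1 AND 0)) AND 0) -> 0
  (every remaining row is evaluated the same way; all 128 results are listed next)
Full result column, 8 rows per line (x1,x2,x3,x4 fixed per line; x5,x6,x7 runs 000..111 left to right):
  rows 0-7 [x1,x2,x3,x4=0000]: 00000000  (ones: 0)
  rows 8-15 [x1,x2,x3,x4=0001]: 00110011  (ones: 4)
  rows 16-23 [x1,x2,x3,x4=0010]: 00000000  (ones: 0)
  rows 24-31 [x1,x2,x3,x4=0011]: 00110011  (ones: 4)
  rows 32-39 [x1,x2,x3,x4=0100]: 00000000  (ones: 0)
  rows 40-47 [x1,x2,x3,x4=0101]: 00110011  (ones: 4)
  rows 48-55 [x1,x2,x3,x4=0110]: 00000000  (ones: 0)
  rows 56-63 [x1,x2,x3,x4=0111]: 00110011  (ones: 4)
  rows 64-71 [x1,x2,x3,x4=1000]: 00000000  (ones: 0)
  rows 72-79 [x1,x2,x3,x4=1001]: 11000011  (ones: 4)
  rows 80-87 [x1,x2,x3,x4=1010]: 00000000  (ones: 0)
  rows 88-95 [x1,x2,x3,x4=1011]: 11000011  (ones: 4)
  rows 96-103 [x1,x2,x3,x4=1100]: 00000000  (ones: 0)
  rows 104-111 [x1,x2,x3,x4=1101]: 11000011  (ones: 4)
  rows 112-119 [x1,x2,x3,x4=1110]: 00000000  (ones: 0)
  rows 120-127 [x1,x2,x3,x4=1111]: 11000011  (ones: 4)
Count of 1-rows = 0+4+0+4+0+4+0+4+0+4+0+4+0+4+0+4 = 32

32


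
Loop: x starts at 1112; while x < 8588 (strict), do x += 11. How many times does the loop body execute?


Step 1: x goes from 1112 toward 8588 by 11; the body runs while x<8588, so iterations = ceil((bound-start)/step)
Step 2: Distance=7476
Step 3: ceil(7476/11)=680

680


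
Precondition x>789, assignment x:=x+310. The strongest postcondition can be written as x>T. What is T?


Formula: sp(P, x:=E) = exists old_x. (x = E[old_x/x]) AND P[old_x/x] (old_x is the value of x before the assignment; eliminate old_x by solving x = E[old_x/x] for old_x)
Step 1: Precondition P: x>789, i.e. old_x > 789
Step 2: Assignment gives x = old_x + 310, so old_x = x - 310
Step 3: Substitute into P: x - 310 > 789
Step 4: Simplify: x > 789+310 = 1099

1099


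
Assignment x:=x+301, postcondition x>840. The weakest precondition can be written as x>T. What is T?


Formula: wp(x:=E, P) = P[E/x] (substitute E for x in postcondition)
Step 1: Postcondition: x>840
Step 2: Substitute x+301 for x: x+301>840
Step 3: Solve for x: x > 840-301 = 539

539


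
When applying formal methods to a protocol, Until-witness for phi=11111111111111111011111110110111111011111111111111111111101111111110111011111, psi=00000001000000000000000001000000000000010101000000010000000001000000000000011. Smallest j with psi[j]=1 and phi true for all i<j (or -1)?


(phi U psi) at 0: need smallest j with psi[j]=1 and phi[i]=1 for all i in [0,j).
Scan from step 0:
  step 0: phi=1, psi=0 -> continue
  step 1: phi=1, psi=0 -> continue
  step 2: phi=1, psi=0 -> continue
  step 3: phi=1, psi=0 -> continue
  step 7: psi=1 and phi held for [0,7) -> witness found
Witness step = 7

7


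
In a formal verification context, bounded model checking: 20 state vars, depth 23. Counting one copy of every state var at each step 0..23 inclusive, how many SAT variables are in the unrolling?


BMC unrolls to depth k, creating one copy of each state var for steps 0..k.
Step count = 23 + 1 = 24 (steps 0 through 23)
Vars per step = 20
Total = 20 * 24 = 480

480


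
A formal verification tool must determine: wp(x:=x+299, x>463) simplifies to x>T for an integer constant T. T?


Formula: wp(x:=E, P) = P[E/x] (substitute E for x in postcondition)
Step 1: Postcondition: x>463
Step 2: Substitute x+299 for x: x+299>463
Step 3: Solve for x: x > 463-299 = 164

164


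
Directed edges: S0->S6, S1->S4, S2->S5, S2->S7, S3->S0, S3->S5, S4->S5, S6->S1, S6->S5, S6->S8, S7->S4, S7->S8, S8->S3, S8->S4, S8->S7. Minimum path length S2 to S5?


BFS layer-by-layer from S2:
  dist 0: {S2}
  dist 1: {S5, S7}
  -> S5 reached at distance 1
Shortest path length = 1

1


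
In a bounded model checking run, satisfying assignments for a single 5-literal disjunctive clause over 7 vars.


Step 1: Total=2^7=128
Step 2: Unsat when all 5 false: 2^2=4
Step 3: Sat=128-4=124

124


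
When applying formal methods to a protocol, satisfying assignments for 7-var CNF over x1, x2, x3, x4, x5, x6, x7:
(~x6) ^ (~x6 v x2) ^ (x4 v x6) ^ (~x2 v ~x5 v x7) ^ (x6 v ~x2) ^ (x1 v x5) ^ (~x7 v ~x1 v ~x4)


CNF with 7 clauses over 7 vars (128 assignments).
An assignment satisfies CNF iff every clause has >=1 true literal.
Check each row (bits = x1,x2,x3,x4,x5,x6,x7; clause T/F shown):
  row 0 [0000000]: clauses=TTFTTFT -> 0
  row 1 [0000001]: clauses=TTFTTFT -> 0
  row 2 [0000010]: clauses=FFTTTFT -> 0
  row 3 [0000011]: clauses=FFTTTFT -> 0
  row 4 [0000100]: clauses=TTFTTTT -> 0
  (every remaining row is evaluated the same way; all 128 results are listed next)
Full result column, 8 rows per line (x1,x2,x3,x4 fixed per line; x5,x6,x7 runs 000..111 left to right):
  rows 0-7 [x1,x2,x3,x4=0000]: 00000000  (ones: 0)
  rows 8-15 [x1,x2,x3,x4=0001]: 00001100  (ones: 2)
  rows 16-23 [x1,x2,x3,x4=0010]: 00000000  (ones: 0)
  rows 24-31 [x1,x2,x3,x4=0011]: 00001100  (ones: 2)
  rows 32-39 [x1,x2,x3,x4=0100]: 00000000  (ones: 0)
  rows 40-47 [x1,x2,x3,x4=0101]: 00000000  (ones: 0)
  rows 48-55 [x1,x2,x3,x4=0110]: 00000000  (ones: 0)
  rows 56-63 [x1,x2,x3,x4=0111]: 00000000  (ones: 0)
  rows 64-71 [x1,x2,x3,x4=1000]: 00000000  (ones: 0)
  rows 72-79 [x1,x2,x3,x4=1001]: 10001000  (ones: 2)
  rows 80-87 [x1,x2,x3,x4=1010]: 00000000  (ones: 0)
  rows 88-95 [x1,x2,x3,x4=1011]: 10001000  (ones: 2)
  rows 96-103 [x1,x2,x3,x4=1100]: 00000000  (ones: 0)
  rows 104-111 [x1,x2,x3,x4=1101]: 00000000  (ones: 0)
  rows 112-119 [x1,x2,x3,x4=1110]: 00000000  (ones: 0)
  rows 120-127 [x1,x2,x3,x4=1111]: 00000000  (ones: 0)
Satisfying assignments = 0+2+0+2+0+0+0+0+0+2+0+2+0+0+0+0 = 8

8


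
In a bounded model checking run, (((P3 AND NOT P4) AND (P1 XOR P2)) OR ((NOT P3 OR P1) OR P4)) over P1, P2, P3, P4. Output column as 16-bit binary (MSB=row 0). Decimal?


Formula: (((P3 AND NOT P4) AND (P1 XOR P2)) OR ((NOT P3 OR P1) OR P4)) over P1, P2, P3, P4 (16 rows)
Evaluate each row (bits = P1,P2,P3,P4, MSB first):
  row 0 [0000]: (((0 AND NOT 0) AND (0 XOR 0)) OR ((NOT 0 OR 0) OR 0)) -> 1
  row 1 [0001]: (((0 AND NOT 1) AND (0 XOR 0)) OR ((NOT 0 OR 0) OR 1)) -> 1
  row 2 [0010]: (((1 AND NOT 0) AND (0 XOR 0)) OR ((NOT 1 OR 0) OR 0)) -> 0
  row 3 [0011]: (((1 AND NOT 1) AND (0 XOR 0)) OR ((NOT 1 OR 0) OR 1)) -> 1
  row 4 [0100]: (((0 AND NOT 0) AND (0 XOR 1)) OR ((NOT 0 OR 0) OR 0)) -> 1
  row 5 [0101]: (((0 AND NOT 1) AND (0 XOR 1)) OR ((NOT 0 OR 0) OR 1)) -> 1
  row 6 [0110]: (((1 AND NOT 0) AND (0 XOR 1)) OR ((NOT 1 OR 0) OR 0)) -> 1
  row 7 [0111]: (((1 AND NOT 1) AND (0 XOR 1)) OR ((NOT 1 OR 0) OR 1)) -> 1
  row 8 [1000]: (((0 AND NOT 0) AND (1 XOR 0)) OR ((NOT 0 OR 1) OR 0)) -> 1
  row 9 [1001]: (((0 AND NOT 1) AND (1 XOR 0)) OR ((NOT 0 OR 1) OR 1)) -> 1
  row 10 [1010]: (((1 AND NOT 0) AND (1 XOR 0)) OR ((NOT 1 OR 1) OR 0)) -> 1
  row 11 [1011]: (((1 AND NOT 1) AND (1 XOR 0)) OR ((NOT 1 OR 1) OR 1)) -> 1
  row 12 [1100]: (((0 AND NOT 0) AND (1 XOR 1)) OR ((NOT 0 OR 1) OR 0)) -> 1
  row 13 [1101]: (((0 AND NOT 1) AND (1 XOR 1)) OR ((NOT 0 OR 1) OR 1)) -> 1
  row 14 [1110]: (((1 AND NOT 0) AND (1 XOR 1)) OR ((NOT 1 OR 1) OR 0)) -> 1
  row 15 [1111]: (((1 AND NOT 1) AND (1 XOR 1)) OR ((NOT 1 OR 1) OR 1)) -> 1
Full result column, 4 rows per line (P1,P2 fixed per line; P3,P4 runs 00..11 left to right):
  rows 0-3 [P1,P2=00]: 1101  = hex D
  rows 4-7 [P1,P2=01]: 1111  = hex F
  rows 8-11 [P1,P2=10]: 1111  = hex F
  rows 12-15 [P1,P2=11]: 1111  = hex F
Output column (row 0 .. row 15) = 1101111111111111
Output column grouped in 4s = 1101 1111 1111 1111 = 0xDFFF
Convert to decimal digit by digit (value = value*16 + digit):
  D -> 13
  13*16 + 15 (F) = 223
  223*16 + 15 (F) = 3583
  3583*16 + 15 (F) = 57343
Decimal = 57343

57343


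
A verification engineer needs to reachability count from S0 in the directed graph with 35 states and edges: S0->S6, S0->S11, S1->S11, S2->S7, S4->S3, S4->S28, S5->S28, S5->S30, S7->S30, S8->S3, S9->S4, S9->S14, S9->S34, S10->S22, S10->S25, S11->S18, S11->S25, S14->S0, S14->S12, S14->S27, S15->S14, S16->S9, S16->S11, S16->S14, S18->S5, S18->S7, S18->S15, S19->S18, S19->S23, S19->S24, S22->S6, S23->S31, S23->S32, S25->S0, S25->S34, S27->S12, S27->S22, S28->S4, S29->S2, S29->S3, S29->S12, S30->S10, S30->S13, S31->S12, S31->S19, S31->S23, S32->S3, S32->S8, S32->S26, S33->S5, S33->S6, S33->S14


BFS from S0:
  layer 0: {S0}
  layer 1: {S6, S11}
  layer 2: {S18, S25}
  layer 3: {S5, S7, S15, S34}
  layer 4: {S14, S28, S30}
  layer 5: {S4, S10, S12, S13, S27}
  layer 6: {S3, S22}
Reachable set: {S0, S3, S4, S5, S6, S7, S10, S11, S12, S13, S14, S15, S18, S22, S25, S27, S28, S30, S34}
Count = 19

19


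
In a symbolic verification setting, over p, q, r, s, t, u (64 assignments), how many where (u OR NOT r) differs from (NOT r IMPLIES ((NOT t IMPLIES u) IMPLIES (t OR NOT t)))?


F1 = (u OR NOT r)
F2 = (NOT r IMPLIES ((NOT t IMPLIES u) IMPLIES (t OR NOT t)))
Evaluate both on each of 64 rows (bits = p,q,r,s,t,u):
  row 0 [000000]: F1=1 F2=1 -> 0
  row 1 [000001]: F1=1 F2=1 -> 0
  row 2 [000010]: F1=1 F2=1 -> 0
  row 3 [000011]: F1=1 F2=1 -> 0
  row 4 [000100]: F1=1 F2=1 -> 0
  (every remaining row is evaluated the same way; all 64 results are listed next)
Full result column, 8 rows per line (p,q,r fixed per line; s,t,u runs 000..111 left to right):
  rows 0-7 [p,q,r=000]: 00000000  (ones: 0)
  rows 8-15 [p,q,r=001]: 10101010  (ones: 4)
  rows 16-23 [p,q,r=010]: 00000000  (ones: 0)
  rows 24-31 [p,q,r=011]: 10101010  (ones: 4)
  rows 32-39 [p,q,r=100]: 00000000  (ones: 0)
  rows 40-47 [p,q,r=101]: 10101010  (ones: 4)
  rows 48-55 [p,q,r=110]: 00000000  (ones: 0)
  rows 56-63 [p,q,r=111]: 10101010  (ones: 4)
Disagreements = 0+4+0+4+0+4+0+4 = 16

16


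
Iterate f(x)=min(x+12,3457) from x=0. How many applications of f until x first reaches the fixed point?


Step 1: x=0, cap=3457, increment=12
Step 2: x grows by 12 each step until capped at 3457; fixed point is x=3457
Step 3: iterations = ceil(3457/12) = 289

289


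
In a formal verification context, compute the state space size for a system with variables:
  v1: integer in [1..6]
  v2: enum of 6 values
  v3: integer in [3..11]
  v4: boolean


State space = product of domain sizes of all variables.
Domain sizes:
  v1 (integer in [1..6]): 6
  v2 (enum of 6 values): 6
  v3 (integer in [3..11]): 9
  v4 (boolean): 2
Product = 6 * 6 * 9 * 2 = 648

648


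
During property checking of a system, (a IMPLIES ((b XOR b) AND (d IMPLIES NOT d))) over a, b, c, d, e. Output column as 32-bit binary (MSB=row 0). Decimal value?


Formula: (a IMPLIES ((b XOR b) AND (d IMPLIES NOT d))) over a, b, c, d, e (32 rows)
Evaluate each row (bits = a,b,c,d,e, MSB first):
  row 0 [00000]: (0 IMPLIES ((0 XOR 0) AND (0 IMPLIES NOT 0))) -> 1
  row 1 [00001]: (0 IMPLIES ((0 XOR 0) AND (0 IMPLIES NOT 0))) -> 1
  row 2 [00010]: (0 IMPLIES ((0 XOR 0) AND (1 IMPLIES NOT 1))) -> 1
  row 3 [00011]: (0 IMPLIES ((0 XOR 0) AND (1 IMPLIES NOT 1))) -> 1
  row 4 [00100]: (0 IMPLIES ((0 XOR 0) AND (0 IMPLIES NOT 0))) -> 1
  row 5 [00101]: (0 IMPLIES ((0 XOR 0) AND (0 IMPLIES NOT 0))) -> 1
  row 6 [00110]: (0 IMPLIES ((0 XOR 0) AND (1 IMPLIES NOT 1))) -> 1
  row 7 [00111]: (0 IMPLIES ((0 XOR 0) AND (1 IMPLIES NOT 1))) -> 1
  row 8 [01000]: (0 IMPLIES ((1 XOR 1) AND (0 IMPLIES NOT 0))) -> 1
  row 9 [01001]: (0 IMPLIES ((1 XOR 1) AND (0 IMPLIES NOT 0))) -> 1
  row 10 [01010]: (0 IMPLIES ((1 XOR 1) AND (1 IMPLIES NOT 1))) -> 1
  row 11 [01011]: (0 IMPLIES ((1 XOR 1) AND (1 IMPLIES NOT 1))) -> 1
  row 12 [01100]: (0 IMPLIES ((1 XOR 1) AND (0 IMPLIES NOT 0))) -> 1
  row 13 [01101]: (0 IMPLIES ((1 XOR 1) AND (0 IMPLIES NOT 0))) -> 1
  row 14 [01110]: (0 IMPLIES ((1 XOR 1) AND (1 IMPLIES NOT 1))) -> 1
  row 15 [01111]: (0 IMPLIES ((1 XOR 1) AND (1 IMPLIES NOT 1))) -> 1
  row 16 [10000]: (1 IMPLIES ((0 XOR 0) AND (0 IMPLIES NOT 0))) -> 0
  row 17 [10001]: (1 IMPLIES ((0 XOR 0) AND (0 IMPLIES NOT 0))) -> 0
  row 18 [10010]: (1 IMPLIES ((0 XOR 0) AND (1 IMPLIES NOT 1))) -> 0
  row 19 [10011]: (1 IMPLIES ((0 XOR 0) AND (1 IMPLIES NOT 1))) -> 0
  row 20 [10100]: (1 IMPLIES ((0 XOR 0) AND (0 IMPLIES NOT 0))) -> 0
  row 21 [10101]: (1 IMPLIES ((0 XOR 0) AND (0 IMPLIES NOT 0))) -> 0
  row 22 [10110]: (1 IMPLIES ((0 XOR 0) AND (1 IMPLIES NOT 1))) -> 0
  row 23 [10111]: (1 IMPLIES ((0 XOR 0) AND (1 IMPLIES NOT 1))) -> 0
  row 24 [11000]: (1 IMPLIES ((1 XOR 1) AND (0 IMPLIES NOT 0))) -> 0
  row 25 [11001]: (1 IMPLIES ((1 XOR 1) AND (0 IMPLIES NOT 0))) -> 0
  row 26 [11010]: (1 IMPLIES ((1 XOR 1) AND (1 IMPLIES NOT 1))) -> 0
  row 27 [11011]: (1 IMPLIES ((1 XOR 1) AND (1 IMPLIES NOT 1))) -> 0
  row 28 [11100]: (1 IMPLIES ((1 XOR 1) AND (0 IMPLIES NOT 0))) -> 0
  row 29 [11101]: (1 IMPLIES ((1 XOR 1) AND (0 IMPLIES NOT 0))) -> 0
  row 30 [11110]: (1 IMPLIES ((1 XOR 1) AND (1 IMPLIES NOT 1))) -> 0
  row 31 [11111]: (1 IMPLIES ((1 XOR 1) AND (1 IMPLIES NOT 1))) -> 0
Full result column, 4 rows per line (a,b,c fixed per line; d,e runs 00..11 left to right):
  rows 0-3 [a,b,c=000]: 1111  = hex F
  rows 4-7 [a,b,c=001]: 1111  = hex F
  rows 8-11 [a,b,c=010]: 1111  = hex F
  rows 12-15 [a,b,c=011]: 1111  = hex F
  rows 16-19 [a,b,c=100]: 0000  = hex 0
  rows 20-23 [a,b,c=101]: 0000  = hex 0
  rows 24-27 [a,b,c=110]: 0000  = hex 0
  rows 28-31 [a,b,c=111]: 0000  = hex 0
Output column (row 0 .. row 31) = 11111111111111110000000000000000
Output column grouped in 4s = 1111 1111 1111 1111 0000 0000 0000 0000 = 0xFFFF0000
Convert to decimal digit by digit (value = value*16 + digit):
  F -> 15
  15*16 + 15 (F) = 255
  255*16 + 15 (F) = 4095
  4095*16 + 15 (F) = 65535
  65535*16 + 0 = 1048560
  1048560*16 + 0 = 16776960
  16776960*16 + 0 = 268431360
  268431360*16 + 0 = 4294901760
Decimal = 4294901760

4294901760


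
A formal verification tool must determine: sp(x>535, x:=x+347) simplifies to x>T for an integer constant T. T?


Formula: sp(P, x:=E) = exists old_x. (x = E[old_x/x]) AND P[old_x/x] (old_x is the value of x before the assignment; eliminate old_x by solving x = E[old_x/x] for old_x)
Step 1: Precondition P: x>535, i.e. old_x > 535
Step 2: Assignment gives x = old_x + 347, so old_x = x - 347
Step 3: Substitute into P: x - 347 > 535
Step 4: Simplify: x > 535+347 = 882

882


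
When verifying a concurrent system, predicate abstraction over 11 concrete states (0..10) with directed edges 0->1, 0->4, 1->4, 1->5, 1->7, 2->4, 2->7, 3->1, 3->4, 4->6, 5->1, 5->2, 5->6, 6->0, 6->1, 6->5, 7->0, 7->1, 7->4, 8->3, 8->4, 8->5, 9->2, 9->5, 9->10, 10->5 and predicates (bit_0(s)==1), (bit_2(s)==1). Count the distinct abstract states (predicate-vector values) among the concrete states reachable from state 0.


BFS from 0:
Concrete reachable: {0, 1, 2, 4, 5, 6, 7}
Abstract via predicates (bit_0(s)==1), (bit_2(s)==1):
  (0,0) <- {0, 2}
  (0,1) <- {4, 6}
  (1,0) <- {1}
  (1,1) <- {5, 7}
Distinct abstract states = 4

4


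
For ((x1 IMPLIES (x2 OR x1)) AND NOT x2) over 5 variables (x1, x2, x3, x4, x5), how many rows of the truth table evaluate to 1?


Formula: ((x1 IMPLIES (x2 OR x1)) AND NOT x2) over 5 vars (32 rows)
Evaluate each row (x1, x2, x3, x4, x5 as bits, MSB first):
  row 0 [00000]: ((0 IMPLIES (0 OR 0)) AND NOT 0) -> 1
  row 1 [00001]: ((0 IMPLIES (0 OR 0)) AND NOT 0) -> 1
  row 2 [00010]: ((0 IMPLIES (0 OR 0)) AND NOT 0) -> 1
  row 3 [00011]: ((0 IMPLIES (0 OR 0)) AND NOT 0) -> 1
  row 4 [00100]: ((0 IMPLIES (0 OR 0)) AND NOT 0) -> 1
  row 5 [00101]: ((0 IMPLIES (0 OR 0)) AND NOT 0) -> 1
  row 6 [00110]: ((0 IMPLIES (0 OR 0)) AND NOT 0) -> 1
  row 7 [00111]: ((0 IMPLIES (0 OR 0)) AND NOT 0) -> 1
  row 8 [01000]: ((0 IMPLIES (1 OR 0)) AND NOT 1) -> 0
  row 9 [01001]: ((0 IMPLIES (1 OR 0)) AND NOT 1) -> 0
  row 10 [01010]: ((0 IMPLIES (1 OR 0)) AND NOT 1) -> 0
  row 11 [01011]: ((0 IMPLIES (1 OR 0)) AND NOT 1) -> 0
  row 12 [01100]: ((0 IMPLIES (1 OR 0)) AND NOT 1) -> 0
  row 13 [01101]: ((0 IMPLIES (1 OR 0)) AND NOT 1) -> 0
  row 14 [01110]: ((0 IMPLIES (1 OR 0)) AND NOT 1) -> 0
  row 15 [01111]: ((0 IMPLIES (1 OR 0)) AND NOT 1) -> 0
  row 16 [10000]: ((1 IMPLIES (0 OR 1)) AND NOT 0) -> 1
  row 17 [10001]: ((1 IMPLIES (0 OR 1)) AND NOT 0) -> 1
  row 18 [10010]: ((1 IMPLIES (0 OR 1)) AND NOT 0) -> 1
  row 19 [10011]: ((1 IMPLIES (0 OR 1)) AND NOT 0) -> 1
  row 20 [10100]: ((1 IMPLIES (0 OR 1)) AND NOT 0) -> 1
  row 21 [10101]: ((1 IMPLIES (0 OR 1)) AND NOT 0) -> 1
  row 22 [10110]: ((1 IMPLIES (0 OR 1)) AND NOT 0) -> 1
  row 23 [10111]: ((1 IMPLIES (0 OR 1)) AND NOT 0) -> 1
  row 24 [11000]: ((1 IMPLIES (1 OR 1)) AND NOT 1) -> 0
  row 25 [11001]: ((1 IMPLIES (1 OR 1)) AND NOT 1) -> 0
  row 26 [11010]: ((1 IMPLIES (1 OR 1)) AND NOT 1) -> 0
  row 27 [11011]: ((1 IMPLIES (1 OR 1)) AND NOT 1) -> 0
  row 28 [11100]: ((1 IMPLIES (1 OR 1)) AND NOT 1) -> 0
  row 29 [11101]: ((1 IMPLIES (1 OR 1)) AND NOT 1) -> 0
  row 30 [11110]: ((1 IMPLIES (1 OR 1)) AND NOT 1) -> 0
  row 31 [11111]: ((1 IMPLIES (1 OR 1)) AND NOT 1) -> 0
Full result column, 8 rows per line (x1,x2 fixed per line; x3,x4,x5 runs 000..111 left to right):
  rows 0-7 [x1,x2=00]: 11111111  (ones: 8)
  rows 8-15 [x1,x2=01]: 00000000  (ones: 0)
  rows 16-23 [x1,x2=10]: 11111111  (ones: 8)
  rows 24-31 [x1,x2=11]: 00000000  (ones: 0)
Count of 1-rows = 8+0+8+0 = 16

16


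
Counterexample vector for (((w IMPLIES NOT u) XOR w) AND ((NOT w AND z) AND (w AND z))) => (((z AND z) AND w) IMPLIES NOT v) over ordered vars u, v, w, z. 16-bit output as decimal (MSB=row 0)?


F1 = (((w IMPLIES NOT u) XOR w) AND ((NOT w AND z) AND (w AND z)))
F2 = (((z AND z) AND w) IMPLIES NOT v)
Counterexample to F1=>F2 is where F1=1 and F2=0.
Evaluate each row (bits = u,v,w,z, MSB first):
  row 0 [0000]: F1=0 F2=1 -> F1&~F2 -> 0
  row 1 [0001]: F1=0 F2=1 -> F1&~F2 -> 0
  row 2 [0010]: F1=0 F2=1 -> F1&~F2 -> 0
  row 3 [0011]: F1=0 F2=1 -> F1&~F2 -> 0
  row 4 [0100]: F1=0 F2=1 -> F1&~F2 -> 0
  row 5 [0101]: F1=0 F2=1 -> F1&~F2 -> 0
  row 6 [0110]: F1=0 F2=1 -> F1&~F2 -> 0
  row 7 [0111]: F1=0 F2=0 -> F1&~F2 -> 0
  row 8 [1000]: F1=0 F2=1 -> F1&~F2 -> 0
  row 9 [1001]: F1=0 F2=1 -> F1&~F2 -> 0
  row 10 [1010]: F1=0 F2=1 -> F1&~F2 -> 0
  row 11 [1011]: F1=0 F2=1 -> F1&~F2 -> 0
  row 12 [1100]: F1=0 F2=1 -> F1&~F2 -> 0
  row 13 [1101]: F1=0 F2=1 -> F1&~F2 -> 0
  row 14 [1110]: F1=0 F2=1 -> F1&~F2 -> 0
  row 15 [1111]: F1=0 F2=0 -> F1&~F2 -> 0
Full result column, 4 rows per line (u,v fixed per line; w,z runs 00..11 left to right):
  rows 0-3 [u,v=00]: 0000  = hex 0
  rows 4-7 [u,v=01]: 0000  = hex 0
  rows 8-11 [u,v=10]: 0000  = hex 0
  rows 12-15 [u,v=11]: 0000  = hex 0
Counterexample vector (row 0 .. row 15) = 0000000000000000
Output column grouped in 4s = 0000 0000 0000 0000 = 0x0000
Convert to decimal digit by digit (value = value*16 + digit):
  0 -> 0
  0*16 + 0 = 0
  0*16 + 0 = 0
  0*16 + 0 = 0
Decimal = 0

0


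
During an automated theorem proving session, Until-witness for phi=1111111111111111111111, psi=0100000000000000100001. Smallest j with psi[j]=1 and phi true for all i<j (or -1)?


(phi U psi) at 0: need smallest j with psi[j]=1 and phi[i]=1 for all i in [0,j).
Scan from step 0:
  step 0: phi=1, psi=0 -> continue
  step 1: psi=1 and phi held for [0,1) -> witness found
Witness step = 1

1


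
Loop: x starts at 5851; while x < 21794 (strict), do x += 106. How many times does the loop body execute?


Step 1: x goes from 5851 toward 21794 by 106; the body runs while x<21794, so iterations = ceil((bound-start)/step)
Step 2: Distance=15943
Step 3: ceil(15943/106)=151

151


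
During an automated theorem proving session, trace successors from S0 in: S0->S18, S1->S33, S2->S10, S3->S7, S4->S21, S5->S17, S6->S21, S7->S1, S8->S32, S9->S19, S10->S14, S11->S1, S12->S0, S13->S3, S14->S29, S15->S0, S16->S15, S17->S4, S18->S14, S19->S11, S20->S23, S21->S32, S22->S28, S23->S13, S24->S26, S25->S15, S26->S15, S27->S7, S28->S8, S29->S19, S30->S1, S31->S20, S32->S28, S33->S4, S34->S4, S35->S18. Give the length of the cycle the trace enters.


Trace from S0 until a state repeats:
  S0 -> S18 -> S14 -> S29 -> S19 -> S11 -> S1 -> S33 -> S4 -> S21 -> S32 -> S28 -> S8 -> S32
S32 first seen at step 10, revisited at step 13.
Cycle length = 13 - 10 = 3

3


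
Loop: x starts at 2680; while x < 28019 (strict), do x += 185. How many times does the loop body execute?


Step 1: x goes from 2680 toward 28019 by 185; the body runs while x<28019, so iterations = ceil((bound-start)/step)
Step 2: Distance=25339
Step 3: ceil(25339/185)=137

137


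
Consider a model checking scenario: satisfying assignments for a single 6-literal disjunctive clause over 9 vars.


Step 1: Total=2^9=512
Step 2: Unsat when all 6 false: 2^3=8
Step 3: Sat=512-8=504

504


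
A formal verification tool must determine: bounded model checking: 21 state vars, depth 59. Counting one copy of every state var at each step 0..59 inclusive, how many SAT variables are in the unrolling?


BMC unrolls to depth k, creating one copy of each state var for steps 0..k.
Step count = 59 + 1 = 60 (steps 0 through 59)
Vars per step = 21
Total = 21 * 60 = 1260

1260


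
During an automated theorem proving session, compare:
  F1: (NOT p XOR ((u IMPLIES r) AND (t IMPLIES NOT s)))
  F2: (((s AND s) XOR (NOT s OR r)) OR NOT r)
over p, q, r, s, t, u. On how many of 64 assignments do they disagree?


F1 = (NOT p XOR ((u IMPLIES r) AND (t IMPLIES NOT s)))
F2 = (((s AND s) XOR (NOT s OR r)) OR NOT r)
Evaluate both on each of 64 rows (bits = p,q,r,s,t,u):
  row 0 [000000]: F1=0 F2=1 (differ) -> 1
  row 1 [000001]: F1=1 F2=1 -> 0
  row 2 [000010]: F1=0 F2=1 (differ) -> 1
  row 3 [000011]: F1=1 F2=1 -> 0
  row 4 [000100]: F1=0 F2=1 (differ) -> 1
  (every remaining row is evaluated the same way; all 64 results are listed next)
Full result column, 8 rows per line (p,q,r fixed per line; s,t,u runs 000..111 left to right):
  rows 0-7 [p,q,r=000]: 10101000  (ones: 3)
  rows 8-15 [p,q,r=001]: 11110011  (ones: 6)
  rows 16-23 [p,q,r=010]: 10101000  (ones: 3)
  rows 24-31 [p,q,r=011]: 11110011  (ones: 6)
  rows 32-39 [p,q,r=100]: 01010111  (ones: 5)
  rows 40-47 [p,q,r=101]: 00001100  (ones: 2)
  rows 48-55 [p,q,r=110]: 01010111  (ones: 5)
  rows 56-63 [p,q,r=111]: 00001100  (ones: 2)
Disagreements = 3+6+3+6+5+2+5+2 = 32

32
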